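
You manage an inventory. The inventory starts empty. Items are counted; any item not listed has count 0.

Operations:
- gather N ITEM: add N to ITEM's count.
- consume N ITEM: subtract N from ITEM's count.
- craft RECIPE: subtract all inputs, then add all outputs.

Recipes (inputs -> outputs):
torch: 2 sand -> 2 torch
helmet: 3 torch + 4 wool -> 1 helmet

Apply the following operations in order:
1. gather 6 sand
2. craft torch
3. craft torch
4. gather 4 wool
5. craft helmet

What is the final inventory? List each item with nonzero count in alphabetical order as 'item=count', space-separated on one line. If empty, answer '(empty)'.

Answer: helmet=1 sand=2 torch=1

Derivation:
After 1 (gather 6 sand): sand=6
After 2 (craft torch): sand=4 torch=2
After 3 (craft torch): sand=2 torch=4
After 4 (gather 4 wool): sand=2 torch=4 wool=4
After 5 (craft helmet): helmet=1 sand=2 torch=1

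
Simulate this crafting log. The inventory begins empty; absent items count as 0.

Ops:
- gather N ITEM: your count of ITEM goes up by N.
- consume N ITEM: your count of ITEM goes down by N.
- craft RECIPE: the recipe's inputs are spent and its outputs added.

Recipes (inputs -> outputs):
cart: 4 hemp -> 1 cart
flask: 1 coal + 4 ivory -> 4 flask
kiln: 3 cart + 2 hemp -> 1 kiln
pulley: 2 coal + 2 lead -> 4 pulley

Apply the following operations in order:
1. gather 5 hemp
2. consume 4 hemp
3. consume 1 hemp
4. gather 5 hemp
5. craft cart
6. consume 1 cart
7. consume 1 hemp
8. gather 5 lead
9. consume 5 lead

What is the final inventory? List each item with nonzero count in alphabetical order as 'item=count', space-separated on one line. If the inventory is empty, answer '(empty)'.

Answer: (empty)

Derivation:
After 1 (gather 5 hemp): hemp=5
After 2 (consume 4 hemp): hemp=1
After 3 (consume 1 hemp): (empty)
After 4 (gather 5 hemp): hemp=5
After 5 (craft cart): cart=1 hemp=1
After 6 (consume 1 cart): hemp=1
After 7 (consume 1 hemp): (empty)
After 8 (gather 5 lead): lead=5
After 9 (consume 5 lead): (empty)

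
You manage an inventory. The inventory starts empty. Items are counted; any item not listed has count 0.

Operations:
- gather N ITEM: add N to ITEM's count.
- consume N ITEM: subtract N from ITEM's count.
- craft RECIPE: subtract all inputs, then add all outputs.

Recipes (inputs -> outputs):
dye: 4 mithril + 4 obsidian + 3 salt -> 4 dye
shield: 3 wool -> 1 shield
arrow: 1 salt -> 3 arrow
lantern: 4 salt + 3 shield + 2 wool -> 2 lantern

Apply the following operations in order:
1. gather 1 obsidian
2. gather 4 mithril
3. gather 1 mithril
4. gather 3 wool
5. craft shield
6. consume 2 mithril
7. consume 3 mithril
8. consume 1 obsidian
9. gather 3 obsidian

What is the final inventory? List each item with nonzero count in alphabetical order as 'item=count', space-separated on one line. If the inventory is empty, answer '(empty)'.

After 1 (gather 1 obsidian): obsidian=1
After 2 (gather 4 mithril): mithril=4 obsidian=1
After 3 (gather 1 mithril): mithril=5 obsidian=1
After 4 (gather 3 wool): mithril=5 obsidian=1 wool=3
After 5 (craft shield): mithril=5 obsidian=1 shield=1
After 6 (consume 2 mithril): mithril=3 obsidian=1 shield=1
After 7 (consume 3 mithril): obsidian=1 shield=1
After 8 (consume 1 obsidian): shield=1
After 9 (gather 3 obsidian): obsidian=3 shield=1

Answer: obsidian=3 shield=1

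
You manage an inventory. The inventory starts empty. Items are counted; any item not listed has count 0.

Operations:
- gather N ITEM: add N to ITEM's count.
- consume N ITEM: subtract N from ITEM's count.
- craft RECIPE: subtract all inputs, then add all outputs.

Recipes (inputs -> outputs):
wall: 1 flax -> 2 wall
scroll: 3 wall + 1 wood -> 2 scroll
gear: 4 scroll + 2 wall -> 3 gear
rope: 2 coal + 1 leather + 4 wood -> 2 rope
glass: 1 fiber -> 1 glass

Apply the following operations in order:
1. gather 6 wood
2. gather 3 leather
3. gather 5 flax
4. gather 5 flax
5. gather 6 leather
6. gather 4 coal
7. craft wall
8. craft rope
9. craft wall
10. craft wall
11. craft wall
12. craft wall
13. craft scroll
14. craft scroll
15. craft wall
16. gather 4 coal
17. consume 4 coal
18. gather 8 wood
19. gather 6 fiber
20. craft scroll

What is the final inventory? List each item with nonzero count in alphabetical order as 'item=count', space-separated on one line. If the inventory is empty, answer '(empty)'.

After 1 (gather 6 wood): wood=6
After 2 (gather 3 leather): leather=3 wood=6
After 3 (gather 5 flax): flax=5 leather=3 wood=6
After 4 (gather 5 flax): flax=10 leather=3 wood=6
After 5 (gather 6 leather): flax=10 leather=9 wood=6
After 6 (gather 4 coal): coal=4 flax=10 leather=9 wood=6
After 7 (craft wall): coal=4 flax=9 leather=9 wall=2 wood=6
After 8 (craft rope): coal=2 flax=9 leather=8 rope=2 wall=2 wood=2
After 9 (craft wall): coal=2 flax=8 leather=8 rope=2 wall=4 wood=2
After 10 (craft wall): coal=2 flax=7 leather=8 rope=2 wall=6 wood=2
After 11 (craft wall): coal=2 flax=6 leather=8 rope=2 wall=8 wood=2
After 12 (craft wall): coal=2 flax=5 leather=8 rope=2 wall=10 wood=2
After 13 (craft scroll): coal=2 flax=5 leather=8 rope=2 scroll=2 wall=7 wood=1
After 14 (craft scroll): coal=2 flax=5 leather=8 rope=2 scroll=4 wall=4
After 15 (craft wall): coal=2 flax=4 leather=8 rope=2 scroll=4 wall=6
After 16 (gather 4 coal): coal=6 flax=4 leather=8 rope=2 scroll=4 wall=6
After 17 (consume 4 coal): coal=2 flax=4 leather=8 rope=2 scroll=4 wall=6
After 18 (gather 8 wood): coal=2 flax=4 leather=8 rope=2 scroll=4 wall=6 wood=8
After 19 (gather 6 fiber): coal=2 fiber=6 flax=4 leather=8 rope=2 scroll=4 wall=6 wood=8
After 20 (craft scroll): coal=2 fiber=6 flax=4 leather=8 rope=2 scroll=6 wall=3 wood=7

Answer: coal=2 fiber=6 flax=4 leather=8 rope=2 scroll=6 wall=3 wood=7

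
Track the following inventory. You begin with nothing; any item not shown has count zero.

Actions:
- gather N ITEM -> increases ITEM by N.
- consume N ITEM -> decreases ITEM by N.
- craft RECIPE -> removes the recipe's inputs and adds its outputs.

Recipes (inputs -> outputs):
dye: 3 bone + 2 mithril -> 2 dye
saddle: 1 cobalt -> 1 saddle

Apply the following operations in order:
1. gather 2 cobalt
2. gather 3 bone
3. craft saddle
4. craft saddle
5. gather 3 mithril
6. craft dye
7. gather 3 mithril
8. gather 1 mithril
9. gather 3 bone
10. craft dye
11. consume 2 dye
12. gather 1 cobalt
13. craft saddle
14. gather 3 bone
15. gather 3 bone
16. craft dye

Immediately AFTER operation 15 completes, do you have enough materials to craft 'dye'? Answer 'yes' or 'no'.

Answer: yes

Derivation:
After 1 (gather 2 cobalt): cobalt=2
After 2 (gather 3 bone): bone=3 cobalt=2
After 3 (craft saddle): bone=3 cobalt=1 saddle=1
After 4 (craft saddle): bone=3 saddle=2
After 5 (gather 3 mithril): bone=3 mithril=3 saddle=2
After 6 (craft dye): dye=2 mithril=1 saddle=2
After 7 (gather 3 mithril): dye=2 mithril=4 saddle=2
After 8 (gather 1 mithril): dye=2 mithril=5 saddle=2
After 9 (gather 3 bone): bone=3 dye=2 mithril=5 saddle=2
After 10 (craft dye): dye=4 mithril=3 saddle=2
After 11 (consume 2 dye): dye=2 mithril=3 saddle=2
After 12 (gather 1 cobalt): cobalt=1 dye=2 mithril=3 saddle=2
After 13 (craft saddle): dye=2 mithril=3 saddle=3
After 14 (gather 3 bone): bone=3 dye=2 mithril=3 saddle=3
After 15 (gather 3 bone): bone=6 dye=2 mithril=3 saddle=3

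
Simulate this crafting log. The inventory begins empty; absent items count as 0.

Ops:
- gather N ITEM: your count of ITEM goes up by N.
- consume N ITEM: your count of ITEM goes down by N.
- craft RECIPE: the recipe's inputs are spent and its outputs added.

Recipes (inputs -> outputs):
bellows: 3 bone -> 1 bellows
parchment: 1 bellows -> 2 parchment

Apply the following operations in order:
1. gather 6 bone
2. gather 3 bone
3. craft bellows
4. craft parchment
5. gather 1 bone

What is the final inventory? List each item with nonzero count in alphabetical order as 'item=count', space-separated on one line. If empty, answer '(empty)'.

Answer: bone=7 parchment=2

Derivation:
After 1 (gather 6 bone): bone=6
After 2 (gather 3 bone): bone=9
After 3 (craft bellows): bellows=1 bone=6
After 4 (craft parchment): bone=6 parchment=2
After 5 (gather 1 bone): bone=7 parchment=2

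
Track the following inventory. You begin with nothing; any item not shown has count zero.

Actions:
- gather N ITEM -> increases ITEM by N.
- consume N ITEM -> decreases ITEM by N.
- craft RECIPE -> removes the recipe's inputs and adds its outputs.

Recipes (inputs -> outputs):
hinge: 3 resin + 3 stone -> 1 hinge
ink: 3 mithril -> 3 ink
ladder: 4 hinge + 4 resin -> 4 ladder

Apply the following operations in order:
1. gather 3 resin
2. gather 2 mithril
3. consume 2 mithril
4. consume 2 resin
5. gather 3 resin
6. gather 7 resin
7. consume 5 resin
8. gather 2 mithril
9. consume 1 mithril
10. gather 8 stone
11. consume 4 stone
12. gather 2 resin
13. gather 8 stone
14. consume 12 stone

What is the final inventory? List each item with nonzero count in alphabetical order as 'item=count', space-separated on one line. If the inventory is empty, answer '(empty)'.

Answer: mithril=1 resin=8

Derivation:
After 1 (gather 3 resin): resin=3
After 2 (gather 2 mithril): mithril=2 resin=3
After 3 (consume 2 mithril): resin=3
After 4 (consume 2 resin): resin=1
After 5 (gather 3 resin): resin=4
After 6 (gather 7 resin): resin=11
After 7 (consume 5 resin): resin=6
After 8 (gather 2 mithril): mithril=2 resin=6
After 9 (consume 1 mithril): mithril=1 resin=6
After 10 (gather 8 stone): mithril=1 resin=6 stone=8
After 11 (consume 4 stone): mithril=1 resin=6 stone=4
After 12 (gather 2 resin): mithril=1 resin=8 stone=4
After 13 (gather 8 stone): mithril=1 resin=8 stone=12
After 14 (consume 12 stone): mithril=1 resin=8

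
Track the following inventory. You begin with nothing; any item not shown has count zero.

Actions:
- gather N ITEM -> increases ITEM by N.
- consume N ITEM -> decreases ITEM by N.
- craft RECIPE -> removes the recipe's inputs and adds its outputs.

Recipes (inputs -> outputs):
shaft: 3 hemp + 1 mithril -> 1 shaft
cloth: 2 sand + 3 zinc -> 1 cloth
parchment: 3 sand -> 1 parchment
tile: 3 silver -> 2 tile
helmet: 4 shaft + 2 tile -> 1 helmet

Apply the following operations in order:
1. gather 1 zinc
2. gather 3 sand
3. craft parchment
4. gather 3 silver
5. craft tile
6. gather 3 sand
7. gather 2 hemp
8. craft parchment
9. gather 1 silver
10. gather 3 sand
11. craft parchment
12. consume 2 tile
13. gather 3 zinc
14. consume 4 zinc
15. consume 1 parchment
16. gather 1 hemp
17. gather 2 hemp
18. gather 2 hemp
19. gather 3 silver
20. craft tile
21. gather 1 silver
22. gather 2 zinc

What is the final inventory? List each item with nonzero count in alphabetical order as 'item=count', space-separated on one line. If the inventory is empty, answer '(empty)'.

After 1 (gather 1 zinc): zinc=1
After 2 (gather 3 sand): sand=3 zinc=1
After 3 (craft parchment): parchment=1 zinc=1
After 4 (gather 3 silver): parchment=1 silver=3 zinc=1
After 5 (craft tile): parchment=1 tile=2 zinc=1
After 6 (gather 3 sand): parchment=1 sand=3 tile=2 zinc=1
After 7 (gather 2 hemp): hemp=2 parchment=1 sand=3 tile=2 zinc=1
After 8 (craft parchment): hemp=2 parchment=2 tile=2 zinc=1
After 9 (gather 1 silver): hemp=2 parchment=2 silver=1 tile=2 zinc=1
After 10 (gather 3 sand): hemp=2 parchment=2 sand=3 silver=1 tile=2 zinc=1
After 11 (craft parchment): hemp=2 parchment=3 silver=1 tile=2 zinc=1
After 12 (consume 2 tile): hemp=2 parchment=3 silver=1 zinc=1
After 13 (gather 3 zinc): hemp=2 parchment=3 silver=1 zinc=4
After 14 (consume 4 zinc): hemp=2 parchment=3 silver=1
After 15 (consume 1 parchment): hemp=2 parchment=2 silver=1
After 16 (gather 1 hemp): hemp=3 parchment=2 silver=1
After 17 (gather 2 hemp): hemp=5 parchment=2 silver=1
After 18 (gather 2 hemp): hemp=7 parchment=2 silver=1
After 19 (gather 3 silver): hemp=7 parchment=2 silver=4
After 20 (craft tile): hemp=7 parchment=2 silver=1 tile=2
After 21 (gather 1 silver): hemp=7 parchment=2 silver=2 tile=2
After 22 (gather 2 zinc): hemp=7 parchment=2 silver=2 tile=2 zinc=2

Answer: hemp=7 parchment=2 silver=2 tile=2 zinc=2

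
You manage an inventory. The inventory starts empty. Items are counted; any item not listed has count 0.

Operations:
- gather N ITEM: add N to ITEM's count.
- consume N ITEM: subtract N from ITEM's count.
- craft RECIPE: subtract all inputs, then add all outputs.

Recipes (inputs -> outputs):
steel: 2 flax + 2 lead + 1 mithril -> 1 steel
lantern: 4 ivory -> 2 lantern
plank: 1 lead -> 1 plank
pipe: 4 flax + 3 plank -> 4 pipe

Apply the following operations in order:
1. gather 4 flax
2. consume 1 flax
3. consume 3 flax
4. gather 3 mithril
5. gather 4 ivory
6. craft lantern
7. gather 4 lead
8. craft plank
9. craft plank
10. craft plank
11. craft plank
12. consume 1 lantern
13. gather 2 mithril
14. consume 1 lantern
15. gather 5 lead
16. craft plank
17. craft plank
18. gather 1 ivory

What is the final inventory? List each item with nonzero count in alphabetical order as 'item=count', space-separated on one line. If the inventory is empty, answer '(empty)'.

Answer: ivory=1 lead=3 mithril=5 plank=6

Derivation:
After 1 (gather 4 flax): flax=4
After 2 (consume 1 flax): flax=3
After 3 (consume 3 flax): (empty)
After 4 (gather 3 mithril): mithril=3
After 5 (gather 4 ivory): ivory=4 mithril=3
After 6 (craft lantern): lantern=2 mithril=3
After 7 (gather 4 lead): lantern=2 lead=4 mithril=3
After 8 (craft plank): lantern=2 lead=3 mithril=3 plank=1
After 9 (craft plank): lantern=2 lead=2 mithril=3 plank=2
After 10 (craft plank): lantern=2 lead=1 mithril=3 plank=3
After 11 (craft plank): lantern=2 mithril=3 plank=4
After 12 (consume 1 lantern): lantern=1 mithril=3 plank=4
After 13 (gather 2 mithril): lantern=1 mithril=5 plank=4
After 14 (consume 1 lantern): mithril=5 plank=4
After 15 (gather 5 lead): lead=5 mithril=5 plank=4
After 16 (craft plank): lead=4 mithril=5 plank=5
After 17 (craft plank): lead=3 mithril=5 plank=6
After 18 (gather 1 ivory): ivory=1 lead=3 mithril=5 plank=6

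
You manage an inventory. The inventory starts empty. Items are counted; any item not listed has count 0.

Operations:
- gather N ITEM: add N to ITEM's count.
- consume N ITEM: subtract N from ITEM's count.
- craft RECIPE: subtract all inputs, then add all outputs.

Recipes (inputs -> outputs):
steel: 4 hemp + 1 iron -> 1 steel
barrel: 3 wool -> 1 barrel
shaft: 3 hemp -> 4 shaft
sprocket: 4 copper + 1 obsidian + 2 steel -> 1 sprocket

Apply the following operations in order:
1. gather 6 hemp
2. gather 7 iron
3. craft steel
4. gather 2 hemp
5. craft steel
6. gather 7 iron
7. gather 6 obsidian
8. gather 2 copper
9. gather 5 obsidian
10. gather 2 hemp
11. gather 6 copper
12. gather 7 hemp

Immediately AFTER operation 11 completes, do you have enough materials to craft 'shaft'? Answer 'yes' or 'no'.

Answer: no

Derivation:
After 1 (gather 6 hemp): hemp=6
After 2 (gather 7 iron): hemp=6 iron=7
After 3 (craft steel): hemp=2 iron=6 steel=1
After 4 (gather 2 hemp): hemp=4 iron=6 steel=1
After 5 (craft steel): iron=5 steel=2
After 6 (gather 7 iron): iron=12 steel=2
After 7 (gather 6 obsidian): iron=12 obsidian=6 steel=2
After 8 (gather 2 copper): copper=2 iron=12 obsidian=6 steel=2
After 9 (gather 5 obsidian): copper=2 iron=12 obsidian=11 steel=2
After 10 (gather 2 hemp): copper=2 hemp=2 iron=12 obsidian=11 steel=2
After 11 (gather 6 copper): copper=8 hemp=2 iron=12 obsidian=11 steel=2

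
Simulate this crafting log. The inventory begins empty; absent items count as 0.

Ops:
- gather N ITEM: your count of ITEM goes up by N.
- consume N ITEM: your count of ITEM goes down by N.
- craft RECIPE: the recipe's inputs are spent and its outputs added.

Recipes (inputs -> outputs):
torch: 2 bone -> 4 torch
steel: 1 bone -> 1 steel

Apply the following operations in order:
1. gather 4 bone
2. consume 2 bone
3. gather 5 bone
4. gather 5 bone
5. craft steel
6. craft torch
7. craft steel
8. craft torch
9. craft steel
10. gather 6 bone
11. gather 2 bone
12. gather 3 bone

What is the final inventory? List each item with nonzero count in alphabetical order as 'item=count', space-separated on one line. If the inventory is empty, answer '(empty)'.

After 1 (gather 4 bone): bone=4
After 2 (consume 2 bone): bone=2
After 3 (gather 5 bone): bone=7
After 4 (gather 5 bone): bone=12
After 5 (craft steel): bone=11 steel=1
After 6 (craft torch): bone=9 steel=1 torch=4
After 7 (craft steel): bone=8 steel=2 torch=4
After 8 (craft torch): bone=6 steel=2 torch=8
After 9 (craft steel): bone=5 steel=3 torch=8
After 10 (gather 6 bone): bone=11 steel=3 torch=8
After 11 (gather 2 bone): bone=13 steel=3 torch=8
After 12 (gather 3 bone): bone=16 steel=3 torch=8

Answer: bone=16 steel=3 torch=8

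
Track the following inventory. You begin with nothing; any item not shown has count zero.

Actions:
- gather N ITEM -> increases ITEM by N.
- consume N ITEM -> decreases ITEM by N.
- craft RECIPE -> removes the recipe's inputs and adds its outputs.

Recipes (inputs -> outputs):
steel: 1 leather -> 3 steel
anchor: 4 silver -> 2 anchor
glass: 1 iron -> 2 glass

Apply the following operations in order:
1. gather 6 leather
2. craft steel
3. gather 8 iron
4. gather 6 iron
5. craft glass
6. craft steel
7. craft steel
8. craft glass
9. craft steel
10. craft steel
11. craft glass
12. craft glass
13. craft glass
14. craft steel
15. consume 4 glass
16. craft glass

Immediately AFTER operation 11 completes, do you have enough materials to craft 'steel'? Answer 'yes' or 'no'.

After 1 (gather 6 leather): leather=6
After 2 (craft steel): leather=5 steel=3
After 3 (gather 8 iron): iron=8 leather=5 steel=3
After 4 (gather 6 iron): iron=14 leather=5 steel=3
After 5 (craft glass): glass=2 iron=13 leather=5 steel=3
After 6 (craft steel): glass=2 iron=13 leather=4 steel=6
After 7 (craft steel): glass=2 iron=13 leather=3 steel=9
After 8 (craft glass): glass=4 iron=12 leather=3 steel=9
After 9 (craft steel): glass=4 iron=12 leather=2 steel=12
After 10 (craft steel): glass=4 iron=12 leather=1 steel=15
After 11 (craft glass): glass=6 iron=11 leather=1 steel=15

Answer: yes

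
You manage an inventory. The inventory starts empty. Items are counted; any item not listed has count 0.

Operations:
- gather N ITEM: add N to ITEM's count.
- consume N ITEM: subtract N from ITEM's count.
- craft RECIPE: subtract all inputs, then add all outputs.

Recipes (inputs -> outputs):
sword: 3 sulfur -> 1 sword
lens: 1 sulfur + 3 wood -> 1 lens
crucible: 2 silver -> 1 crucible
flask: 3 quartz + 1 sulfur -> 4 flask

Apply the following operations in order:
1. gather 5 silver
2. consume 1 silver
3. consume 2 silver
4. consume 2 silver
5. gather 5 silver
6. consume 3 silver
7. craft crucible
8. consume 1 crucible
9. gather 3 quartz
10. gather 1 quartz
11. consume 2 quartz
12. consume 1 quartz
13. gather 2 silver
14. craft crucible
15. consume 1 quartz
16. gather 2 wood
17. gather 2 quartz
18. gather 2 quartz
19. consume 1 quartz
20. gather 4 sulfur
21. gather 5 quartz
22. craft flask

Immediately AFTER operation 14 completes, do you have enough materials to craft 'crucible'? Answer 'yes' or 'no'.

Answer: no

Derivation:
After 1 (gather 5 silver): silver=5
After 2 (consume 1 silver): silver=4
After 3 (consume 2 silver): silver=2
After 4 (consume 2 silver): (empty)
After 5 (gather 5 silver): silver=5
After 6 (consume 3 silver): silver=2
After 7 (craft crucible): crucible=1
After 8 (consume 1 crucible): (empty)
After 9 (gather 3 quartz): quartz=3
After 10 (gather 1 quartz): quartz=4
After 11 (consume 2 quartz): quartz=2
After 12 (consume 1 quartz): quartz=1
After 13 (gather 2 silver): quartz=1 silver=2
After 14 (craft crucible): crucible=1 quartz=1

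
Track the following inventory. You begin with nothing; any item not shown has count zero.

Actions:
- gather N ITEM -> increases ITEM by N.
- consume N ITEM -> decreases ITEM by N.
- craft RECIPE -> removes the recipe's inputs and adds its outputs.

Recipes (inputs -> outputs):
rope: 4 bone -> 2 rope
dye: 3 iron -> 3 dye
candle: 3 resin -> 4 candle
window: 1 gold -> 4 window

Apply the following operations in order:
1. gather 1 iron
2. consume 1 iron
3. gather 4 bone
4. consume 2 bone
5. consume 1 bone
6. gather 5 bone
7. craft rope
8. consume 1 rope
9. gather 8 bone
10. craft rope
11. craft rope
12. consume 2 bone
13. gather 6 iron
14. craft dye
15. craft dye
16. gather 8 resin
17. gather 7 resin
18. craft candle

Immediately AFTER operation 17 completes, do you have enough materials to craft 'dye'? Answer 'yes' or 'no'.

After 1 (gather 1 iron): iron=1
After 2 (consume 1 iron): (empty)
After 3 (gather 4 bone): bone=4
After 4 (consume 2 bone): bone=2
After 5 (consume 1 bone): bone=1
After 6 (gather 5 bone): bone=6
After 7 (craft rope): bone=2 rope=2
After 8 (consume 1 rope): bone=2 rope=1
After 9 (gather 8 bone): bone=10 rope=1
After 10 (craft rope): bone=6 rope=3
After 11 (craft rope): bone=2 rope=5
After 12 (consume 2 bone): rope=5
After 13 (gather 6 iron): iron=6 rope=5
After 14 (craft dye): dye=3 iron=3 rope=5
After 15 (craft dye): dye=6 rope=5
After 16 (gather 8 resin): dye=6 resin=8 rope=5
After 17 (gather 7 resin): dye=6 resin=15 rope=5

Answer: no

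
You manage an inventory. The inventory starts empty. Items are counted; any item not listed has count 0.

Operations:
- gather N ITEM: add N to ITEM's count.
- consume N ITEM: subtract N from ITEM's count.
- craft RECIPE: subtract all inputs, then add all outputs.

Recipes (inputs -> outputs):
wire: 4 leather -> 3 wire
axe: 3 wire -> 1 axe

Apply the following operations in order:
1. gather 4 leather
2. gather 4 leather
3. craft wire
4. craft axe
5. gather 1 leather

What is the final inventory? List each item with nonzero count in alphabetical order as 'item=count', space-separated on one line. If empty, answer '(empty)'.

Answer: axe=1 leather=5

Derivation:
After 1 (gather 4 leather): leather=4
After 2 (gather 4 leather): leather=8
After 3 (craft wire): leather=4 wire=3
After 4 (craft axe): axe=1 leather=4
After 5 (gather 1 leather): axe=1 leather=5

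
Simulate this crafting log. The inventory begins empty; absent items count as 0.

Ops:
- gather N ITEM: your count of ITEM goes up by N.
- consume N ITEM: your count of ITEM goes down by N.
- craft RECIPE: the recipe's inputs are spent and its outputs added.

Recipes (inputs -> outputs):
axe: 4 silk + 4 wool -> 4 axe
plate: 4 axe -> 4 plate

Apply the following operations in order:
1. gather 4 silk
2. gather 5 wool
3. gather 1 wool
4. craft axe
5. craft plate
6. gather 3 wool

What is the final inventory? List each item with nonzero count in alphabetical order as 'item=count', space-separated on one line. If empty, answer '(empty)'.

Answer: plate=4 wool=5

Derivation:
After 1 (gather 4 silk): silk=4
After 2 (gather 5 wool): silk=4 wool=5
After 3 (gather 1 wool): silk=4 wool=6
After 4 (craft axe): axe=4 wool=2
After 5 (craft plate): plate=4 wool=2
After 6 (gather 3 wool): plate=4 wool=5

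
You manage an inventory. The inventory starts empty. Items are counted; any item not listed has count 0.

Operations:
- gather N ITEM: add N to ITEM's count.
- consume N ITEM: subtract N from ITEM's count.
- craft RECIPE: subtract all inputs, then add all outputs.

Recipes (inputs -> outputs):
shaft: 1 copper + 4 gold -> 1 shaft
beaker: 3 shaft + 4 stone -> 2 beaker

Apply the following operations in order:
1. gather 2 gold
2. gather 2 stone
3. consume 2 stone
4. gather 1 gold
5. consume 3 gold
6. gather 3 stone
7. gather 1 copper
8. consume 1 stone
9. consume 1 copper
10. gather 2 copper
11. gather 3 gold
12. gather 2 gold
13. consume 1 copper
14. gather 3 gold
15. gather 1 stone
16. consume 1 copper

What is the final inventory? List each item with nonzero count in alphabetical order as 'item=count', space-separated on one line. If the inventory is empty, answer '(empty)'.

After 1 (gather 2 gold): gold=2
After 2 (gather 2 stone): gold=2 stone=2
After 3 (consume 2 stone): gold=2
After 4 (gather 1 gold): gold=3
After 5 (consume 3 gold): (empty)
After 6 (gather 3 stone): stone=3
After 7 (gather 1 copper): copper=1 stone=3
After 8 (consume 1 stone): copper=1 stone=2
After 9 (consume 1 copper): stone=2
After 10 (gather 2 copper): copper=2 stone=2
After 11 (gather 3 gold): copper=2 gold=3 stone=2
After 12 (gather 2 gold): copper=2 gold=5 stone=2
After 13 (consume 1 copper): copper=1 gold=5 stone=2
After 14 (gather 3 gold): copper=1 gold=8 stone=2
After 15 (gather 1 stone): copper=1 gold=8 stone=3
After 16 (consume 1 copper): gold=8 stone=3

Answer: gold=8 stone=3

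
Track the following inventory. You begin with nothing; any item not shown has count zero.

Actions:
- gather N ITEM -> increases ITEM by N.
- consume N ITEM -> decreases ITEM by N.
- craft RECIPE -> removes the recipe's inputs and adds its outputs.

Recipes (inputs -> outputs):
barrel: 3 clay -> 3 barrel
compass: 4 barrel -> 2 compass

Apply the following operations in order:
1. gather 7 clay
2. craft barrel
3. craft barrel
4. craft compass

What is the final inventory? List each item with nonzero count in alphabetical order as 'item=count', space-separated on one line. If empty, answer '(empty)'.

After 1 (gather 7 clay): clay=7
After 2 (craft barrel): barrel=3 clay=4
After 3 (craft barrel): barrel=6 clay=1
After 4 (craft compass): barrel=2 clay=1 compass=2

Answer: barrel=2 clay=1 compass=2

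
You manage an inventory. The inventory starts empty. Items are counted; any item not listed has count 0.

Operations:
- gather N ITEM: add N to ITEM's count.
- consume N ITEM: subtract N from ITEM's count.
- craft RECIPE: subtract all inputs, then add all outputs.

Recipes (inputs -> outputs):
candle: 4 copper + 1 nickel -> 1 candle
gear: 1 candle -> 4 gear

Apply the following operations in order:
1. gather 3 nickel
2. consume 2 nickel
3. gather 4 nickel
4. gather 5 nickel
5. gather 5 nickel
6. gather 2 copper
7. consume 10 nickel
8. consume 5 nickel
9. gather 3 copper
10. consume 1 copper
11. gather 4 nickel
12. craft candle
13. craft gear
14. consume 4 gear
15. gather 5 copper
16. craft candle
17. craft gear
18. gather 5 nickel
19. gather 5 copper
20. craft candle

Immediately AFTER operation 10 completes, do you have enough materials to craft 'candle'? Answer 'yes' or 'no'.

After 1 (gather 3 nickel): nickel=3
After 2 (consume 2 nickel): nickel=1
After 3 (gather 4 nickel): nickel=5
After 4 (gather 5 nickel): nickel=10
After 5 (gather 5 nickel): nickel=15
After 6 (gather 2 copper): copper=2 nickel=15
After 7 (consume 10 nickel): copper=2 nickel=5
After 8 (consume 5 nickel): copper=2
After 9 (gather 3 copper): copper=5
After 10 (consume 1 copper): copper=4

Answer: no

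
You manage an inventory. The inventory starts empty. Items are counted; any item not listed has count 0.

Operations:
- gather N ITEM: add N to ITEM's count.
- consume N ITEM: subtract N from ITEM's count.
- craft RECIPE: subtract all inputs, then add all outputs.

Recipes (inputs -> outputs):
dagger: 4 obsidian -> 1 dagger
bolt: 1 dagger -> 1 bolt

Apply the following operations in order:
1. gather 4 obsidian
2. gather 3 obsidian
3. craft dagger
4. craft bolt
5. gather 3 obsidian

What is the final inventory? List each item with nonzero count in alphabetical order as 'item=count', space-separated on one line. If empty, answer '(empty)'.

After 1 (gather 4 obsidian): obsidian=4
After 2 (gather 3 obsidian): obsidian=7
After 3 (craft dagger): dagger=1 obsidian=3
After 4 (craft bolt): bolt=1 obsidian=3
After 5 (gather 3 obsidian): bolt=1 obsidian=6

Answer: bolt=1 obsidian=6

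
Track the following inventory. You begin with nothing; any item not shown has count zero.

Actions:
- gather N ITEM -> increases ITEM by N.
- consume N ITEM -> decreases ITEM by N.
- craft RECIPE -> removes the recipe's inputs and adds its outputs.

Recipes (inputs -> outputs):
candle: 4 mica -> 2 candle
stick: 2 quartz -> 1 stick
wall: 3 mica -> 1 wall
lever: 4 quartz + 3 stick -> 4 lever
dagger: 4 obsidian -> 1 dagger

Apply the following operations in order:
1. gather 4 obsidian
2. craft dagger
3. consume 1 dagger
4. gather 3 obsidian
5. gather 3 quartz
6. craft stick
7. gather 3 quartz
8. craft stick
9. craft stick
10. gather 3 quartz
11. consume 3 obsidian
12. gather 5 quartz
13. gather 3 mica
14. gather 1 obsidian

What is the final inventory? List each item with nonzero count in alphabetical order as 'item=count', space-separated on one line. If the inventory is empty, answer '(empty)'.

After 1 (gather 4 obsidian): obsidian=4
After 2 (craft dagger): dagger=1
After 3 (consume 1 dagger): (empty)
After 4 (gather 3 obsidian): obsidian=3
After 5 (gather 3 quartz): obsidian=3 quartz=3
After 6 (craft stick): obsidian=3 quartz=1 stick=1
After 7 (gather 3 quartz): obsidian=3 quartz=4 stick=1
After 8 (craft stick): obsidian=3 quartz=2 stick=2
After 9 (craft stick): obsidian=3 stick=3
After 10 (gather 3 quartz): obsidian=3 quartz=3 stick=3
After 11 (consume 3 obsidian): quartz=3 stick=3
After 12 (gather 5 quartz): quartz=8 stick=3
After 13 (gather 3 mica): mica=3 quartz=8 stick=3
After 14 (gather 1 obsidian): mica=3 obsidian=1 quartz=8 stick=3

Answer: mica=3 obsidian=1 quartz=8 stick=3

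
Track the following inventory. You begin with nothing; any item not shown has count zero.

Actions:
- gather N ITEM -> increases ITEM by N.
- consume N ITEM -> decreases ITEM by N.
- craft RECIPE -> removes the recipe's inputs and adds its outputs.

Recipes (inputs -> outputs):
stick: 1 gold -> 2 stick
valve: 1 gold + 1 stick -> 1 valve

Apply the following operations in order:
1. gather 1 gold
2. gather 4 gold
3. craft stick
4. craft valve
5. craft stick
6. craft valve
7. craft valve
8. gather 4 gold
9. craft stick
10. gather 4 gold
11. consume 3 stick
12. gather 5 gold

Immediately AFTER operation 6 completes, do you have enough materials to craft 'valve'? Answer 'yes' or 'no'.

After 1 (gather 1 gold): gold=1
After 2 (gather 4 gold): gold=5
After 3 (craft stick): gold=4 stick=2
After 4 (craft valve): gold=3 stick=1 valve=1
After 5 (craft stick): gold=2 stick=3 valve=1
After 6 (craft valve): gold=1 stick=2 valve=2

Answer: yes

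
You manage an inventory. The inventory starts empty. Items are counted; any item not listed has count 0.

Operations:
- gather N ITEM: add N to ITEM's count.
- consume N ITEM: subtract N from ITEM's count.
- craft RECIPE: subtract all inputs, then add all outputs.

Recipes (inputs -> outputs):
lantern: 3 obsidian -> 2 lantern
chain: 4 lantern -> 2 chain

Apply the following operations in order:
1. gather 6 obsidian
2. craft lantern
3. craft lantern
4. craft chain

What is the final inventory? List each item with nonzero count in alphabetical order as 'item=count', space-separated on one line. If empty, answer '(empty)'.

Answer: chain=2

Derivation:
After 1 (gather 6 obsidian): obsidian=6
After 2 (craft lantern): lantern=2 obsidian=3
After 3 (craft lantern): lantern=4
After 4 (craft chain): chain=2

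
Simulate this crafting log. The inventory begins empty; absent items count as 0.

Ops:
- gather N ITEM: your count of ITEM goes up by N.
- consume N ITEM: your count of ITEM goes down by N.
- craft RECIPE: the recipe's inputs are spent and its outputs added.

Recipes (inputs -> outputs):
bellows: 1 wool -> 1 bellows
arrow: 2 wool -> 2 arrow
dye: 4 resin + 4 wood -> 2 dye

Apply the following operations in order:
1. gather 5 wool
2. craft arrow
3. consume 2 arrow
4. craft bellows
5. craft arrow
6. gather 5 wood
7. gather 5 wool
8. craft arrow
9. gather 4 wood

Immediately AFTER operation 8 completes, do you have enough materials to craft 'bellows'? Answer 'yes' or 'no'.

After 1 (gather 5 wool): wool=5
After 2 (craft arrow): arrow=2 wool=3
After 3 (consume 2 arrow): wool=3
After 4 (craft bellows): bellows=1 wool=2
After 5 (craft arrow): arrow=2 bellows=1
After 6 (gather 5 wood): arrow=2 bellows=1 wood=5
After 7 (gather 5 wool): arrow=2 bellows=1 wood=5 wool=5
After 8 (craft arrow): arrow=4 bellows=1 wood=5 wool=3

Answer: yes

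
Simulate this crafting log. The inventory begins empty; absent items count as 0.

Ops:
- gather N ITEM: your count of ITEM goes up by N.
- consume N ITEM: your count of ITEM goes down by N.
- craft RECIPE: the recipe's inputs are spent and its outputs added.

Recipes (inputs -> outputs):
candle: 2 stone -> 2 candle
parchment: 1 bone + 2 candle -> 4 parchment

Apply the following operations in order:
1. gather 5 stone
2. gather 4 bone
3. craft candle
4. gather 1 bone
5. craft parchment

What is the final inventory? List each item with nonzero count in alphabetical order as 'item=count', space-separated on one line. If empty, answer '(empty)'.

After 1 (gather 5 stone): stone=5
After 2 (gather 4 bone): bone=4 stone=5
After 3 (craft candle): bone=4 candle=2 stone=3
After 4 (gather 1 bone): bone=5 candle=2 stone=3
After 5 (craft parchment): bone=4 parchment=4 stone=3

Answer: bone=4 parchment=4 stone=3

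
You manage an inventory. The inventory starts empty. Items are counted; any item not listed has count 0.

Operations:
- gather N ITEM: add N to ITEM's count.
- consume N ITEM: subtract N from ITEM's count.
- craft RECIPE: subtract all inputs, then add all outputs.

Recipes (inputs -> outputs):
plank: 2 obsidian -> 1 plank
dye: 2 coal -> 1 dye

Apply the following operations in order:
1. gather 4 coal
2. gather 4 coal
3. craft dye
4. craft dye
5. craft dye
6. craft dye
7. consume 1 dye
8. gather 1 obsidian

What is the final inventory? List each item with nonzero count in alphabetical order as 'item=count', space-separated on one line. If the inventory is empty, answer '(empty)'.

After 1 (gather 4 coal): coal=4
After 2 (gather 4 coal): coal=8
After 3 (craft dye): coal=6 dye=1
After 4 (craft dye): coal=4 dye=2
After 5 (craft dye): coal=2 dye=3
After 6 (craft dye): dye=4
After 7 (consume 1 dye): dye=3
After 8 (gather 1 obsidian): dye=3 obsidian=1

Answer: dye=3 obsidian=1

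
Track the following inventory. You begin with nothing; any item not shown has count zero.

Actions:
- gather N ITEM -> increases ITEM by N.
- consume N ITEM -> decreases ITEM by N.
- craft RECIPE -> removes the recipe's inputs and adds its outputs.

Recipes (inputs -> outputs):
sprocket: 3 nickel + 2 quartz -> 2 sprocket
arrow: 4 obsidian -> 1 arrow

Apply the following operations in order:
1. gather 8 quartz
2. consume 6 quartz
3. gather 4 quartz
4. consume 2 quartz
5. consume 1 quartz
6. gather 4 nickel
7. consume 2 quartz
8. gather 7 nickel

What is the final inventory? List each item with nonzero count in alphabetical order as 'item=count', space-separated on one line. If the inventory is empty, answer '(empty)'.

After 1 (gather 8 quartz): quartz=8
After 2 (consume 6 quartz): quartz=2
After 3 (gather 4 quartz): quartz=6
After 4 (consume 2 quartz): quartz=4
After 5 (consume 1 quartz): quartz=3
After 6 (gather 4 nickel): nickel=4 quartz=3
After 7 (consume 2 quartz): nickel=4 quartz=1
After 8 (gather 7 nickel): nickel=11 quartz=1

Answer: nickel=11 quartz=1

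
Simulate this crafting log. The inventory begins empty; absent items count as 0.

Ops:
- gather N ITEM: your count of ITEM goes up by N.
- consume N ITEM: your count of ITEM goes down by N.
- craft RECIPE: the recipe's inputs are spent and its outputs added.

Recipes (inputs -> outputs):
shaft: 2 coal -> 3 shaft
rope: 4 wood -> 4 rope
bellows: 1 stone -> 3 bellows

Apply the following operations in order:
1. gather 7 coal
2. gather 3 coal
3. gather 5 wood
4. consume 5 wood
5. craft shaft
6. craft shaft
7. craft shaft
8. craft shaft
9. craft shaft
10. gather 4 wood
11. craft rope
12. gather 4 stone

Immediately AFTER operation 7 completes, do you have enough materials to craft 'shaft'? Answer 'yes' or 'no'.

Answer: yes

Derivation:
After 1 (gather 7 coal): coal=7
After 2 (gather 3 coal): coal=10
After 3 (gather 5 wood): coal=10 wood=5
After 4 (consume 5 wood): coal=10
After 5 (craft shaft): coal=8 shaft=3
After 6 (craft shaft): coal=6 shaft=6
After 7 (craft shaft): coal=4 shaft=9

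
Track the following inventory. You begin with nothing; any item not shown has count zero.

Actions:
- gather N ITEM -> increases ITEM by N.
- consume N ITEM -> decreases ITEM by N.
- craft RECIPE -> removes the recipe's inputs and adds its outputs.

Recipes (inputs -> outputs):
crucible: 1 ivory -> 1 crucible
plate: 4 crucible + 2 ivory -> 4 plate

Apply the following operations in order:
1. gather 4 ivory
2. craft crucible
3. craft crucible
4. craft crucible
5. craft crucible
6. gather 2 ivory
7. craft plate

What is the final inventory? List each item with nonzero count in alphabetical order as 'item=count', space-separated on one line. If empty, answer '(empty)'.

Answer: plate=4

Derivation:
After 1 (gather 4 ivory): ivory=4
After 2 (craft crucible): crucible=1 ivory=3
After 3 (craft crucible): crucible=2 ivory=2
After 4 (craft crucible): crucible=3 ivory=1
After 5 (craft crucible): crucible=4
After 6 (gather 2 ivory): crucible=4 ivory=2
After 7 (craft plate): plate=4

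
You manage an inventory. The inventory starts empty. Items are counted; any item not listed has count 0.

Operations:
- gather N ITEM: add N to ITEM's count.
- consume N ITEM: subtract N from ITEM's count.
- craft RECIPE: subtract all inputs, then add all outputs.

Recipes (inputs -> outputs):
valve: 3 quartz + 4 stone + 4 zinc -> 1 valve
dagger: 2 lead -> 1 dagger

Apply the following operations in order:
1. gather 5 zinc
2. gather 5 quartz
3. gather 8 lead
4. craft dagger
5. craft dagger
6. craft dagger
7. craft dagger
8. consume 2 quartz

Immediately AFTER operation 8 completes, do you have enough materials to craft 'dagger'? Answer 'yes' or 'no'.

Answer: no

Derivation:
After 1 (gather 5 zinc): zinc=5
After 2 (gather 5 quartz): quartz=5 zinc=5
After 3 (gather 8 lead): lead=8 quartz=5 zinc=5
After 4 (craft dagger): dagger=1 lead=6 quartz=5 zinc=5
After 5 (craft dagger): dagger=2 lead=4 quartz=5 zinc=5
After 6 (craft dagger): dagger=3 lead=2 quartz=5 zinc=5
After 7 (craft dagger): dagger=4 quartz=5 zinc=5
After 8 (consume 2 quartz): dagger=4 quartz=3 zinc=5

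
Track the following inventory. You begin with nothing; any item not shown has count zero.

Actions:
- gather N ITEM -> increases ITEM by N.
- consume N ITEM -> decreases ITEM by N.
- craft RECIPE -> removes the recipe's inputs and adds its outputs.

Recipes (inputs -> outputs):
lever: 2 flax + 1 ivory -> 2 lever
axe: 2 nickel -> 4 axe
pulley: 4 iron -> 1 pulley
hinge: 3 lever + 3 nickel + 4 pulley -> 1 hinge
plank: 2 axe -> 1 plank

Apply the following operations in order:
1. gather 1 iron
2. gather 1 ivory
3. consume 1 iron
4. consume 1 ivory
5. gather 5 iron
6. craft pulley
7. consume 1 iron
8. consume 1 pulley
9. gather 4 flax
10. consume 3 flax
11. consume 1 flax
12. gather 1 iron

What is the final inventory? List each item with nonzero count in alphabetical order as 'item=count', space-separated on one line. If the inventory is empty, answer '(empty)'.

Answer: iron=1

Derivation:
After 1 (gather 1 iron): iron=1
After 2 (gather 1 ivory): iron=1 ivory=1
After 3 (consume 1 iron): ivory=1
After 4 (consume 1 ivory): (empty)
After 5 (gather 5 iron): iron=5
After 6 (craft pulley): iron=1 pulley=1
After 7 (consume 1 iron): pulley=1
After 8 (consume 1 pulley): (empty)
After 9 (gather 4 flax): flax=4
After 10 (consume 3 flax): flax=1
After 11 (consume 1 flax): (empty)
After 12 (gather 1 iron): iron=1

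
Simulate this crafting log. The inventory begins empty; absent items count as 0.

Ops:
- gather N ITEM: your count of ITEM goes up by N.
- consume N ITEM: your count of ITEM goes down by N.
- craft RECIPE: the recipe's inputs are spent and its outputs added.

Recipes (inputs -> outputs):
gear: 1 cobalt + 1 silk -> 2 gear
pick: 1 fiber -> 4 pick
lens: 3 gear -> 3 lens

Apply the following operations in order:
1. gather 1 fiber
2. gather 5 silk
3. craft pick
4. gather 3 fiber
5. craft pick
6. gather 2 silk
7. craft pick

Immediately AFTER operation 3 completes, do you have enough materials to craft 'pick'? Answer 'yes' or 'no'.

Answer: no

Derivation:
After 1 (gather 1 fiber): fiber=1
After 2 (gather 5 silk): fiber=1 silk=5
After 3 (craft pick): pick=4 silk=5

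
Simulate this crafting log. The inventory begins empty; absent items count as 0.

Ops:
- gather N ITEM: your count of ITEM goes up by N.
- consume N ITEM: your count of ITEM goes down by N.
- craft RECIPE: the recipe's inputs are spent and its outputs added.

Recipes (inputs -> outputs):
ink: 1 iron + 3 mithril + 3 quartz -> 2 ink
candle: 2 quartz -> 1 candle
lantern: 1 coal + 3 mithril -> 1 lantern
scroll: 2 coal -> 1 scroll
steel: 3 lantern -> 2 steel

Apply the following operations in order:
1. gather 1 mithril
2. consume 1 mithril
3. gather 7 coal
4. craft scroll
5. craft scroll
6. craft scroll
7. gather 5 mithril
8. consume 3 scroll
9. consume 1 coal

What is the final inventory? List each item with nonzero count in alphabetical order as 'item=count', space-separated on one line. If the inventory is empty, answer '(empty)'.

Answer: mithril=5

Derivation:
After 1 (gather 1 mithril): mithril=1
After 2 (consume 1 mithril): (empty)
After 3 (gather 7 coal): coal=7
After 4 (craft scroll): coal=5 scroll=1
After 5 (craft scroll): coal=3 scroll=2
After 6 (craft scroll): coal=1 scroll=3
After 7 (gather 5 mithril): coal=1 mithril=5 scroll=3
After 8 (consume 3 scroll): coal=1 mithril=5
After 9 (consume 1 coal): mithril=5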